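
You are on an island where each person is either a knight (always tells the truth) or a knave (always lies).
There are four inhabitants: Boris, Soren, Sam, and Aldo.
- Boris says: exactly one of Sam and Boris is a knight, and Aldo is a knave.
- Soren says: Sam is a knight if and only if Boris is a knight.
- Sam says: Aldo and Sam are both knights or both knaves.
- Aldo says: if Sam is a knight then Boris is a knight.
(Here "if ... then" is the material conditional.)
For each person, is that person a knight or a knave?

Knights: Soren and Aldo. Knaves: Boris and Sam.

Boris is a knave; "exactly one of Sam and Boris is a knight, and Aldo is a knave" is False, as required.
Soren (knight): "Sam is a knight if and only if Boris is a knight" — true. ✓
As a knave, Sam's statement "Aldo and Sam are both knights or both knaves" should be False; it is.
Aldo is a knight, and the claim "if Sam is a knight then Boris is a knight" is indeed true.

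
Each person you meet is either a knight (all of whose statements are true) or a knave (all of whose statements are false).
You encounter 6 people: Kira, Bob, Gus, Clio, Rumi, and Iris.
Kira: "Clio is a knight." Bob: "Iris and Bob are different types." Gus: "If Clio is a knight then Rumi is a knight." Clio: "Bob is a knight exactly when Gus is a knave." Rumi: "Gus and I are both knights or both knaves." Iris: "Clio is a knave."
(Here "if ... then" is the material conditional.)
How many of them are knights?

The unique consistent assignment is Kira=knight, Bob=knave, Gus=knight, Clio=knight, Rumi=knight, Iris=knave.
That has 4 knights.

4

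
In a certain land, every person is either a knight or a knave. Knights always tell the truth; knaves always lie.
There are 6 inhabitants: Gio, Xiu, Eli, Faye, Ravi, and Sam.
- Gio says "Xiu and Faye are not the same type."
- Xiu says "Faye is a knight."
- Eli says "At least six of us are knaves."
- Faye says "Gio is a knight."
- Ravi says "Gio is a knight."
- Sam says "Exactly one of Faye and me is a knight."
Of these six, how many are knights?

1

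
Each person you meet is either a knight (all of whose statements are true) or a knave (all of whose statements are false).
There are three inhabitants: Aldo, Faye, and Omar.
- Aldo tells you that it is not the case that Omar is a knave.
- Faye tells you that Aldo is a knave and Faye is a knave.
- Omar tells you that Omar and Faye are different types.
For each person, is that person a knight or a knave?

Aldo is a knight, Faye is a knave, and Omar is a knight.

Suppose Aldo is a knave. Then Aldo's statement "it is not the case that Omar is a knave" would have to be false. Checking the 4 ways to assign the others, none is consistent with every speaker.
(For instance, with Faye=knave, Omar=knight, Aldo's claim "it is not the case that Omar is a knave" comes out true where it would need to be false.)
So Aldo must be a knight, making "it is not the case that Omar is a knave" true. Taking Aldo=knight, Faye=knave, Omar=knight, each remaining statement checks out:
  Faye (knave): "Aldo is a knave and Faye is a knave" — false. ✓
  Omar (knight): "Omar and Faye are different types" — true. ✓
This is the unique consistent assignment.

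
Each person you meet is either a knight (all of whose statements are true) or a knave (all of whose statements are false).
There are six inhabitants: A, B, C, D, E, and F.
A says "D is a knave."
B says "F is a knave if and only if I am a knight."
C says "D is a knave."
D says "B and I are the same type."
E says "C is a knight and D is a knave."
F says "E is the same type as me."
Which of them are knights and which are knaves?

As a knight, A's statement "D is a knave" should be True; it is.
B is a knight, so "F is a knave if and only if I am a knight" must be True — and it is.
C is a knight, and the claim "D is a knave" is indeed True.
D (knave): "B and I are the same type" — false. ✓
Since E is a knight, "C is a knight and D is a knave" needs to be True, which holds.
Since F is a knave, "E is the same type as me" needs to be false, which holds.

A is a knight, B is a knight, C is a knight, D is a knave, E is a knight, and F is a knave.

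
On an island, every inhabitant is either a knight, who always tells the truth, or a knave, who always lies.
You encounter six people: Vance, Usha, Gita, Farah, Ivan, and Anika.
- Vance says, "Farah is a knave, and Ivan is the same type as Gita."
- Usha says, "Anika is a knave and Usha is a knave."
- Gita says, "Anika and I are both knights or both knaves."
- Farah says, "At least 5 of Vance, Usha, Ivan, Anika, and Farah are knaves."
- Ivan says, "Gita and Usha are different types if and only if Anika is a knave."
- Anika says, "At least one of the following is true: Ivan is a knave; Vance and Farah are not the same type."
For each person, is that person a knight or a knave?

Vance is a knave, Usha is a knave, Gita is a knight, Farah is a knave, Ivan is a knave, and Anika is a knight.

Vance is a knave, so "Farah is a knave, and Ivan is the same type as Gita" must be false — and it is.
Usha is a knave; "Anika is a knave and Usha is a knave" is false, as required.
Since Gita is a knight, "Anika and I are both knights or both knaves" needs to be True, which holds.
Farah is a knave, so "at least 5 of Vance, Usha, Ivan, Anika, and Farah are knaves" must be false — and it is.
Ivan is a knave, so "Gita and Usha are different types if and only if Anika is a knave" must be false — and it is.
As a knight, Anika's statement "at least one of the following is true: Ivan is a knave; Vance and Farah are not the same type" should be True; it is.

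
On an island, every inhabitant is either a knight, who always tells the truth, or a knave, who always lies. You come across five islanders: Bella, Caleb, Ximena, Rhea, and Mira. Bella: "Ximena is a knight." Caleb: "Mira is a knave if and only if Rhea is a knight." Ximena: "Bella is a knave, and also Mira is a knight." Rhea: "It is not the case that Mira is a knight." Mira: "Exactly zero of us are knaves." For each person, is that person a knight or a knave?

Bella (knave): "Ximena is a knight" — false. ✓
As a knight, Caleb's statement "Mira is a knave if and only if Rhea is a knight" should be True; it is.
As a knave, Ximena's statement "Bella is a knave, and also Mira is a knight" should be false; it is.
Rhea is a knight, so "it is not the case that Mira is a knight" must be True — and it is.
Mira (knave): "exactly zero of us are knaves" — false. ✓

Bella is a knave, Caleb is a knight, Ximena is a knave, Rhea is a knight, and Mira is a knave.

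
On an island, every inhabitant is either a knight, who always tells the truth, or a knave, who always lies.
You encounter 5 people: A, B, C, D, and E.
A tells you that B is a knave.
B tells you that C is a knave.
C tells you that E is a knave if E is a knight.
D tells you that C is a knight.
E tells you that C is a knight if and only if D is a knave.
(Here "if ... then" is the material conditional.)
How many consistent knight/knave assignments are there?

1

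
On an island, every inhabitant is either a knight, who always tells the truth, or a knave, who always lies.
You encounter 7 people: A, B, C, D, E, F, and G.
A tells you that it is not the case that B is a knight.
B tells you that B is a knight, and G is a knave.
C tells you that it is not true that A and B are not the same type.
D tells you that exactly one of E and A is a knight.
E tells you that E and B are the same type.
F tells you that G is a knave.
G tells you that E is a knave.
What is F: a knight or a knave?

Consistent assignments: {A=knave, B=knight, C=knave, D=knight, E=knight, F=knight, G=knave}
In every consistent assignment, F is a knight.

F is a knight.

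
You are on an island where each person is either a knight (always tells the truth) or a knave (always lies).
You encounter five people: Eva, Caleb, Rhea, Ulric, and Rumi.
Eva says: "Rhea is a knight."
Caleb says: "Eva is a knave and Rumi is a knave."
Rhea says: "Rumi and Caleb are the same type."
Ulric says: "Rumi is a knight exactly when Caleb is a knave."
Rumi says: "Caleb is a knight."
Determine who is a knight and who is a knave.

Eva is a knight, so "Rhea is a knight" must be true — and it is.
Caleb is a knave, so "Eva is a knave and Rumi is a knave" must be false — and it is.
Rhea (knight): "Rumi and Caleb are the same type" — true. ✓
Since Ulric is a knave, "Rumi is a knight exactly when Caleb is a knave" needs to be false, which holds.
As a knave, Rumi's statement "Caleb is a knight" should be false; it is.

Eva is a knight, Caleb is a knave, Rhea is a knight, Ulric is a knave, and Rumi is a knave.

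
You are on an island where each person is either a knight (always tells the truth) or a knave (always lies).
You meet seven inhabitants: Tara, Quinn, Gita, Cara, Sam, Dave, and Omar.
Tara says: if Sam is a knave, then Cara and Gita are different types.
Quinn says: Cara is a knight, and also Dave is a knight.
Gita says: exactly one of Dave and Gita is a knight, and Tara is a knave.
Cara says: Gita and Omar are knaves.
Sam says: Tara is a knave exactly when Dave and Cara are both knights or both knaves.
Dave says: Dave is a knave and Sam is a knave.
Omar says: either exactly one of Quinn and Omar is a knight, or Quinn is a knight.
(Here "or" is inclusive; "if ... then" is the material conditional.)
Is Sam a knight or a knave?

Sam is a knight.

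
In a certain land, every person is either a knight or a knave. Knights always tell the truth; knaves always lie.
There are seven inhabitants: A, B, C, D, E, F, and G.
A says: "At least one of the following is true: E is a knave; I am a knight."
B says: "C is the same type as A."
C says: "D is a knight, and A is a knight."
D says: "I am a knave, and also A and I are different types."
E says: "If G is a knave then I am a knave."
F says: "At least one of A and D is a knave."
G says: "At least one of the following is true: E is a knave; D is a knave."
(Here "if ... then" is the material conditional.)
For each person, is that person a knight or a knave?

As a knave, A's statement "at least one of the following is true: E is a knave; I am a knight" should be false; it is.
As a knight, B's statement "C is the same type as A" should be True; it is.
C is a knave, so "D is a knight, and A is a knight" must be false — and it is.
D is a knave, and the claim "I am a knave, and also A and I are different types" is indeed false.
E is a knight, so "if G is a knave then I am a knave" must be True — and it is.
F is a knight; "at least one of A and D is a knave" is True, as required.
Since G is a knight, "at least one of the following is true: E is a knave; D is a knave" needs to be True, which holds.

A is a knave, B is a knight, C is a knave, D is a knave, E is a knight, F is a knight, and G is a knight.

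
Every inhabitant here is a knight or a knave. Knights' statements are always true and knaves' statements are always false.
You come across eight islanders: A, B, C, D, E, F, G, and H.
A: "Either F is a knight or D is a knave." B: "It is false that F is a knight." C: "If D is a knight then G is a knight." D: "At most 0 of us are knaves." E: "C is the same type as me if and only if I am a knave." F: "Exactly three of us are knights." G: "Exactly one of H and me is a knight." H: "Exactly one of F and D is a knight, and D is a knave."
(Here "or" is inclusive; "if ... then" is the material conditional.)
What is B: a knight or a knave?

B is a knight.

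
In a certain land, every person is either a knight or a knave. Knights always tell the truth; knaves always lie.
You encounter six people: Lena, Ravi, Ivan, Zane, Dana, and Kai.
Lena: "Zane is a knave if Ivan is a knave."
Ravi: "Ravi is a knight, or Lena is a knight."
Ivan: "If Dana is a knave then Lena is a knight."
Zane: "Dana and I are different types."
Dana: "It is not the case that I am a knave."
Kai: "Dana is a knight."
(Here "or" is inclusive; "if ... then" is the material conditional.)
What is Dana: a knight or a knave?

Dana is a knave.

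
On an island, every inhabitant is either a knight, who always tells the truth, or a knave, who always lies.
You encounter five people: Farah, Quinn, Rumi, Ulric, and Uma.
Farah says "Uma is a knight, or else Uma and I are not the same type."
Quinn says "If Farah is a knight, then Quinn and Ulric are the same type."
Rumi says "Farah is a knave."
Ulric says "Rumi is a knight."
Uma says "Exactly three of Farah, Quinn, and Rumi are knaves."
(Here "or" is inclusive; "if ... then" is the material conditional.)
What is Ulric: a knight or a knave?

Ulric is a knight.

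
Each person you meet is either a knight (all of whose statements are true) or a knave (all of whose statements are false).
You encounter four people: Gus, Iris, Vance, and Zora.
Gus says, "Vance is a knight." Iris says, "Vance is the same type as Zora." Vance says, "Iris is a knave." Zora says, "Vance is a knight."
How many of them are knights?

The unique consistent assignment is Gus=knave, Iris=knight, Vance=knave, Zora=knave.
That has 1 knight.

1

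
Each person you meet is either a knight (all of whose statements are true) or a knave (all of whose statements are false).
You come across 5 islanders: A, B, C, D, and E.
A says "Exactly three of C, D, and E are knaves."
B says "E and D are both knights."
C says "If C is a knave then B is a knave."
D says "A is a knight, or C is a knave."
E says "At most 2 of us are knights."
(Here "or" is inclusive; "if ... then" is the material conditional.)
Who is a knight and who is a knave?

A is a knave, B is a knave, C is a knight, D is a knave, and E is a knight.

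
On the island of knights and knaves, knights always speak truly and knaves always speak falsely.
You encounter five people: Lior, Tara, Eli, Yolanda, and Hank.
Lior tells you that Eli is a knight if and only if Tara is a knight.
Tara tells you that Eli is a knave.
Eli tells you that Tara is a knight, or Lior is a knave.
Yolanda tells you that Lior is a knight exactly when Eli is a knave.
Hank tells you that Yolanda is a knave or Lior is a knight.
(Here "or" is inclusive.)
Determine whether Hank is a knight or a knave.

Consistent assignments: {Lior=knave, Tara=knave, Eli=knight, Yolanda=knight, Hank=knave}
In every consistent assignment, Hank is a knave.

Hank is a knave.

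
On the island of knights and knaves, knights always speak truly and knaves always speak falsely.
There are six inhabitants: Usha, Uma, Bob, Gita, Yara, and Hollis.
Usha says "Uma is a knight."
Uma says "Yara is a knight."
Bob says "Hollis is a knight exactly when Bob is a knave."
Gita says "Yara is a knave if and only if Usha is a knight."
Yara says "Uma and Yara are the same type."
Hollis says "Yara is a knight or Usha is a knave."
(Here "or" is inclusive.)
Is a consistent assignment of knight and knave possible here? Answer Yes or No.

No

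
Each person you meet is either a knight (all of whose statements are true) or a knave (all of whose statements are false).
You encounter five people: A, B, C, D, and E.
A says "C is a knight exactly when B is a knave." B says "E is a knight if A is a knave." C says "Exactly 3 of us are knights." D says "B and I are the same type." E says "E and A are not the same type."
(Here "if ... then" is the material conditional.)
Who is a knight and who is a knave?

Knights: B, C, and E. Knaves: A and D.

A is a knave, so "C is a knight exactly when B is a knave" must be false — and it is.
B is a knight, so "E is a knight if A is a knave" must be True — and it is.
C is a knight; "exactly 3 of us are knights" is True, as required.
D is a knave; "B and I are the same type" is false, as required.
Since E is a knight, "E and A are not the same type" needs to be True, which holds.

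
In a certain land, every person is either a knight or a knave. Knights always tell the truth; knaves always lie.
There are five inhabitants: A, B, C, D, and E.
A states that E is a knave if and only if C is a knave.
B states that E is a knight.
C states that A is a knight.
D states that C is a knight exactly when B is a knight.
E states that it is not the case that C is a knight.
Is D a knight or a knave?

D is a knave.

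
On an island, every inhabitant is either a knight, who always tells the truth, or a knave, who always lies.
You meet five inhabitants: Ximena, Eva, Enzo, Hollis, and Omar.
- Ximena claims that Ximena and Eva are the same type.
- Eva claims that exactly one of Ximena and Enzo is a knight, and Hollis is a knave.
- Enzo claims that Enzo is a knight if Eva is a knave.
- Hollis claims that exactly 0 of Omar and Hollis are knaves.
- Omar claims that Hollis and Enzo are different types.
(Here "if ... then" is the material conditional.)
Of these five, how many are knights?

3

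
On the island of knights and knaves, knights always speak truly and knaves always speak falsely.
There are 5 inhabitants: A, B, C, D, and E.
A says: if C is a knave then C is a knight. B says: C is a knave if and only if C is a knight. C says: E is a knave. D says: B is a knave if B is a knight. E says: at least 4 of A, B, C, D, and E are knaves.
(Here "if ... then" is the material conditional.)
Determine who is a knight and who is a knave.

A is a knight, B is a knave, C is a knight, D is a knight, and E is a knave.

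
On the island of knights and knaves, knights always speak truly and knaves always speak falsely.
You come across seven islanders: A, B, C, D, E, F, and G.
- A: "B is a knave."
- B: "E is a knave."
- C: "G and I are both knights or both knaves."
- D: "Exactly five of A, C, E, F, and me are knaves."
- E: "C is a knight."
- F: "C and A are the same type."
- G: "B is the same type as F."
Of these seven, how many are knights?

The unique consistent assignment is A=knave, B=knight, C=knave, D=knave, E=knave, F=knight, G=knight.
That has 3 knights.

3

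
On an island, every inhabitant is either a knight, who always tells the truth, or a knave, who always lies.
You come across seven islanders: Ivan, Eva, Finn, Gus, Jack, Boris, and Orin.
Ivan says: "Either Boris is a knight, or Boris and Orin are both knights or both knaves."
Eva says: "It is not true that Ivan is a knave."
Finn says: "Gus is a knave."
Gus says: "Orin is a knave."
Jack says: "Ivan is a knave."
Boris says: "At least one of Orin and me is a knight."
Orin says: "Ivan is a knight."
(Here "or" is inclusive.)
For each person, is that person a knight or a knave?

Knights: Ivan, Eva, Finn, Boris, and Orin. Knaves: Gus and Jack.

Ivan is a knight, and the claim "either Boris is a knight, or Boris and Orin are both knights or both knaves" is indeed True.
Eva is a knight; "it is not true that Ivan is a knave" is True, as required.
Finn is a knight, so "Gus is a knave" must be True — and it is.
Gus is a knave, and the claim "Orin is a knave" is indeed false.
As a knave, Jack's statement "Ivan is a knave" should be false; it is.
Boris is a knight; "at least one of Orin and me is a knight" is True, as required.
Orin is a knight; "Ivan is a knight" is True, as required.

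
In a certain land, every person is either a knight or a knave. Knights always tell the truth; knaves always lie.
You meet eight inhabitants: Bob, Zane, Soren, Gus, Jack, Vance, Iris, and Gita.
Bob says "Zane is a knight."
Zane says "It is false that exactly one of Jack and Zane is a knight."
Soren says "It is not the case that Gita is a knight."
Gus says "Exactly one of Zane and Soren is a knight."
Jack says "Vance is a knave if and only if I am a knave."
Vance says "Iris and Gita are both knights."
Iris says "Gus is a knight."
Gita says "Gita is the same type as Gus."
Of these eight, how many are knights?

The unique consistent assignment is Bob=knight, Zane=knight, Soren=knave, Gus=knight, Jack=knight, Vance=knight, Iris=knight, Gita=knight.
That has 7 knights.

7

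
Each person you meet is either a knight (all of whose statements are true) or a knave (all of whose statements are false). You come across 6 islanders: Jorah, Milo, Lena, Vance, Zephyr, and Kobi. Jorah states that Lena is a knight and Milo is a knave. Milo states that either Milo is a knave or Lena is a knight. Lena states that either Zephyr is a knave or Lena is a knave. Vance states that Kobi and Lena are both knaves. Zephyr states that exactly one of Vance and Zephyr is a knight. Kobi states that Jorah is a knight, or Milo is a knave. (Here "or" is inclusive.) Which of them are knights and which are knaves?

Jorah is a knave; "Lena is a knight and Milo is a knave" is false, as required.
Milo is a knight, so "either Milo is a knave or Lena is a knight" must be True — and it is.
Lena is a knight, and the claim "either Zephyr is a knave or Lena is a knave" is indeed True.
As a knave, Vance's statement "Kobi and Lena are both knaves" should be false; it is.
Zephyr is a knave, and the claim "exactly one of Vance and Zephyr is a knight" is indeed false.
Kobi (knave): "Jorah is a knight, or Milo is a knave" — false. ✓

Jorah is a knave, Milo is a knight, Lena is a knight, Vance is a knave, Zephyr is a knave, and Kobi is a knave.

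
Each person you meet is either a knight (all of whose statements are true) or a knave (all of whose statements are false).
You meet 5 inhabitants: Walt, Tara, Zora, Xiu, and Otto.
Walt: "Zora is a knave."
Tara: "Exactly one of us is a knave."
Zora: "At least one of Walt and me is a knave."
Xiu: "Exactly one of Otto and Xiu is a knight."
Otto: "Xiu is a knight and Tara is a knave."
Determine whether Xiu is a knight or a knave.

Xiu is a knave.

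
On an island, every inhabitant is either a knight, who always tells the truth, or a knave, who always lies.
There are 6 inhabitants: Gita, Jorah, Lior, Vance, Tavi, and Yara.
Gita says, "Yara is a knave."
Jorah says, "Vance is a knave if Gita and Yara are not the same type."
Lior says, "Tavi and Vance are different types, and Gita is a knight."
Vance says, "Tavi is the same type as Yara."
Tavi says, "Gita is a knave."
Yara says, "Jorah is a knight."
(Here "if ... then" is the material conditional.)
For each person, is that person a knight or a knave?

Knights: Gita, Lior, and Vance. Knaves: Jorah, Tavi, and Yara.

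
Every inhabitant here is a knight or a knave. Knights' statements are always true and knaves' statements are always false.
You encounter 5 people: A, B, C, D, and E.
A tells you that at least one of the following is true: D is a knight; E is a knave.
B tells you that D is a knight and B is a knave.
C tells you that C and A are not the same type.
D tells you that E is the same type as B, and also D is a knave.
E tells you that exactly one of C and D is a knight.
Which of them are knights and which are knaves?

A is a knave, B is a knave, C is a knight, D is a knave, and E is a knight.

Suppose A is a knight. Then A's statement "at least one of the following is true: D is a knight; E is a knave" would have to be true. Checking the 16 ways to assign the others, none is consistent with every speaker.
(For instance, with B=knave, C=knight, D=knave, E=knight, A's claim "at least one of the following is true: D is a knight; E is a knave" comes out false where it would need to be true.)
So A must be a knave, making "at least one of the following is true: D is a knight; E is a knave" false. Taking A=knave, B=knave, C=knight, D=knave, E=knight, each remaining statement checks out:
  B (knave): "D is a knight and B is a knave" — false. ✓
  C (knight): "C and A are not the same type" — true. ✓
  D (knave): "E is the same type as B, and also D is a knave" — false. ✓
  E (knight): "exactly one of C and D is a knight" — true. ✓
This is the unique consistent assignment.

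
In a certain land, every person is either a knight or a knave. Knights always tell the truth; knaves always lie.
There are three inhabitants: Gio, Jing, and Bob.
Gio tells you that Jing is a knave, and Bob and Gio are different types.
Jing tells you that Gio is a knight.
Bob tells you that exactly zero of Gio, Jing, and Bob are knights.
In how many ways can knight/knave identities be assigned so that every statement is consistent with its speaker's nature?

0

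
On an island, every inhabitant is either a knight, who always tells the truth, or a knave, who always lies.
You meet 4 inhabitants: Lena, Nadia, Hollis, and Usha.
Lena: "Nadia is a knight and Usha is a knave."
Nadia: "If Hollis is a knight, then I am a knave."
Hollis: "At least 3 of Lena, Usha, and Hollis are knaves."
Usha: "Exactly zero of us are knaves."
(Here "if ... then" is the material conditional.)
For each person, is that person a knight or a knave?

Knights: Lena and Nadia. Knaves: Hollis and Usha.

Lena is a knight; "Nadia is a knight and Usha is a knave" is True, as required.
As a knight, Nadia's statement "if Hollis is a knight, then I am a knave" should be True; it is.
Hollis is a knave; "at least 3 of Lena, Usha, and Hollis are knaves" is false, as required.
As a knave, Usha's statement "exactly zero of us are knaves" should be false; it is.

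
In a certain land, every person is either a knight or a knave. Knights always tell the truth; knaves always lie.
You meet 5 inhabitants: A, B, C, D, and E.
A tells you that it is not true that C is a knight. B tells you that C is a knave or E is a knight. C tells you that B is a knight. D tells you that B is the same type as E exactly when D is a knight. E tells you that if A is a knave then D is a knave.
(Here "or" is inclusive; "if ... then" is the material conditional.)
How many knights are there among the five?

The unique consistent assignment is A=knave, B=knight, C=knight, D=knave, E=knight.
That has 3 knights.

3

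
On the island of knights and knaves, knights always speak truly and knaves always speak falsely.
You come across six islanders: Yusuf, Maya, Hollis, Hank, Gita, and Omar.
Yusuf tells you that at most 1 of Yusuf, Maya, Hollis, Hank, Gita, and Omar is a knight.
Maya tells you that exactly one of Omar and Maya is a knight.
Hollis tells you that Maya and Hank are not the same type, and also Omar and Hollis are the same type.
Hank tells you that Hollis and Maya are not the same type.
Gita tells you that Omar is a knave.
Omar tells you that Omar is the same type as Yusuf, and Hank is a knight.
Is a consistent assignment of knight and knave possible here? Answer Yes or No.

No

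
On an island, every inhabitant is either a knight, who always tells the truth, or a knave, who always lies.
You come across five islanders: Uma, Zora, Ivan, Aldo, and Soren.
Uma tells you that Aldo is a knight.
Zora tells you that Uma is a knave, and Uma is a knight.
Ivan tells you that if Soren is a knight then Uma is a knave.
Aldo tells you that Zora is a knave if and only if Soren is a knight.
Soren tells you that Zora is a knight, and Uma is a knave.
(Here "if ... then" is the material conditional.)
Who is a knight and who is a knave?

Uma is a knave, Zora is a knave, Ivan is a knight, Aldo is a knave, and Soren is a knave.

Suppose Uma is a knight. Then Uma's statement "Aldo is a knight" would have to be true. Checking the 16 ways to assign the others, none is consistent with every speaker.
(For instance, with Zora=knave, Ivan=knight, Aldo=knave, Soren=knave, Uma's claim "Aldo is a knight" comes out false where it would need to be true.)
So Uma must be a knave, making "Aldo is a knight" false. Taking Uma=knave, Zora=knave, Ivan=knight, Aldo=knave, Soren=knave, each remaining statement checks out:
  Zora (knave): "Uma is a knave, and Uma is a knight" — false. ✓
  Ivan (knight): "if Soren is a knight then Uma is a knave" — true. ✓
  Aldo (knave): "Zora is a knave if and only if Soren is a knight" — false. ✓
  Soren (knave): "Zora is a knight, and Uma is a knave" — false. ✓
This is the unique consistent assignment.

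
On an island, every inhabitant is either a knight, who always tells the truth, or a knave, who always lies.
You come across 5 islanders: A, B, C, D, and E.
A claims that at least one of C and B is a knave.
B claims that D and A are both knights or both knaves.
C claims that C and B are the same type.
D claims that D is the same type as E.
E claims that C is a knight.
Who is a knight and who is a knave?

A is a knave, B is a knight, C is a knight, D is a knave, and E is a knight.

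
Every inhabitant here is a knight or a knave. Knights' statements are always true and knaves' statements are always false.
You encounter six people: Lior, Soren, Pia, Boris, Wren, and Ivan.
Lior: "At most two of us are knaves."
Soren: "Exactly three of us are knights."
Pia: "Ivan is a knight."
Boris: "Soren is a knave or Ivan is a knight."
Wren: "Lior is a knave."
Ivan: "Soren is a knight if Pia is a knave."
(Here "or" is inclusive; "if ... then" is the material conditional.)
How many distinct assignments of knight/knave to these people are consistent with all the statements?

2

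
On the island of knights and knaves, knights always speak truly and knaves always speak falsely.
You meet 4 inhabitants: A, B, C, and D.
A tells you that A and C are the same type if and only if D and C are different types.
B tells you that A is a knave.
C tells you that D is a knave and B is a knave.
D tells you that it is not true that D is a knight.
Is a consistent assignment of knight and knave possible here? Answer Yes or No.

No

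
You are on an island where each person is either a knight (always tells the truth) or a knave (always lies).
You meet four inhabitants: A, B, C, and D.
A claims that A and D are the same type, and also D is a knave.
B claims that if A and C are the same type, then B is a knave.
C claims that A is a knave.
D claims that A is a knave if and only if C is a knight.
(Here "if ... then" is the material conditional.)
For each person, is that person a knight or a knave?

Suppose A is a knight. Then A's statement "A and D are the same type, and also D is a knave" would have to be true. Checking the 8 ways to assign the others, none is consistent with every speaker.
(For instance, with B=knight, C=knight, D=knight, A's claim "A and D are the same type, and also D is a knave" comes out false where it would need to be true.)
So A must be a knave, making "A and D are the same type, and also D is a knave" false. Taking A=knave, B=knight, C=knight, D=knight, each remaining statement checks out:
  B (knight): "if A and C are the same type, then B is a knave" — true. ✓
  C (knight): "A is a knave" — true. ✓
  D (knight): "A is a knave if and only if C is a knight" — true. ✓
This is the unique consistent assignment.

A is a knave, B is a knight, C is a knight, and D is a knight.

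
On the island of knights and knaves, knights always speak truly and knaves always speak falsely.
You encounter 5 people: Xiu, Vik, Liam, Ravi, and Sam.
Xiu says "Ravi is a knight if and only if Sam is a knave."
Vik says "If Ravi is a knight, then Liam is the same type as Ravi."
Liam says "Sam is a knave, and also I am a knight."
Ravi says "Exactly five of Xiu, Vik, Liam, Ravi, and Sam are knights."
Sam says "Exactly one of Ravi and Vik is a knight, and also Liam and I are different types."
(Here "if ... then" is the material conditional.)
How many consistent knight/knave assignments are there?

2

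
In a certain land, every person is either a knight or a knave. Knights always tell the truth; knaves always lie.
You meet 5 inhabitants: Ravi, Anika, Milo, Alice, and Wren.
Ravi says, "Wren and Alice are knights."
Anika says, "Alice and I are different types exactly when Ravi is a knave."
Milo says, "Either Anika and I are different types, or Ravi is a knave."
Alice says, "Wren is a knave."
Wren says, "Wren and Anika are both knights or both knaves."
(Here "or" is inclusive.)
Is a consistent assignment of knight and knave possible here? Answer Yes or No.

Yes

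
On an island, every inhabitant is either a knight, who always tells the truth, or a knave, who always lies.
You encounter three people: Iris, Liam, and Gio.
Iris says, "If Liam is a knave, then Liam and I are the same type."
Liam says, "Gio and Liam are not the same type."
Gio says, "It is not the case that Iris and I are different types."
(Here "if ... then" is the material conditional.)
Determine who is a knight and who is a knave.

As a knight, Iris's statement "if Liam is a knave, then Liam and I are the same type" should be True; it is.
Since Liam is a knight, "Gio and Liam are not the same type" needs to be True, which holds.
Gio (knave): "it is not the case that Iris and I are different types" — False. ✓

Iris is a knight, Liam is a knight, and Gio is a knave.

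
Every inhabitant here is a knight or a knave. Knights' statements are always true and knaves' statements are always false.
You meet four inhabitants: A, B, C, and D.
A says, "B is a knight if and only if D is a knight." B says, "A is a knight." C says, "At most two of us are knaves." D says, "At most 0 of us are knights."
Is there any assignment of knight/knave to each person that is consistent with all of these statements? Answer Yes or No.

No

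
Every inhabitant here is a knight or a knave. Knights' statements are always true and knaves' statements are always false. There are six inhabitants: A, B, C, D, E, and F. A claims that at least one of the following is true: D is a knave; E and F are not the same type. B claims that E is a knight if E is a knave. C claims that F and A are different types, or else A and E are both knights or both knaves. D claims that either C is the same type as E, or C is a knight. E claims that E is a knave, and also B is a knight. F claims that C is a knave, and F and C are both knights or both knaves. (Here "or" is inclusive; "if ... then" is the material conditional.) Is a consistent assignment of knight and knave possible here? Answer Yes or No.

Yes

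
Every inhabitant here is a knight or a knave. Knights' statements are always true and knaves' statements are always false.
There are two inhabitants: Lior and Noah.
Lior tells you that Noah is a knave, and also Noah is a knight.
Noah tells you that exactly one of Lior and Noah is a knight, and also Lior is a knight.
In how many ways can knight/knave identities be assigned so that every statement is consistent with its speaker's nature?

1

Consistent assignments:
  Lior=knave, Noah=knave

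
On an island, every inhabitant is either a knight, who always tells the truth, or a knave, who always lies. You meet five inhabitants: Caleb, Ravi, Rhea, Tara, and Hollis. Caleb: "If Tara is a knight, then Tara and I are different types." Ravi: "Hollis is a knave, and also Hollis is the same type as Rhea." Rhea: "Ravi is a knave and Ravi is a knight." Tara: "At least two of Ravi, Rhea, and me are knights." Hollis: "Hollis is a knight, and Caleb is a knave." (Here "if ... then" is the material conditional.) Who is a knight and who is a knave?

Suppose Caleb is a knave. Then Caleb's statement "if Tara is a knight, then Tara and I are different types" would have to be false. Checking the 16 ways to assign the others, none is consistent with every speaker.
(For instance, with Ravi=knight, Rhea=knave, Tara=knave, Hollis=knave, Caleb's claim "if Tara is a knight, then Tara and I are different types" comes out true where it would need to be false.)
So Caleb must be a knight, making "if Tara is a knight, then Tara and I are different types" true. Taking Caleb=knight, Ravi=knight, Rhea=knave, Tara=knave, Hollis=knave, each remaining statement checks out:
  Ravi (knight): "Hollis is a knave, and also Hollis is the same type as Rhea" — true. ✓
  Rhea (knave): "Ravi is a knave and Ravi is a knight" — false. ✓
  Tara (knave): "at least two of Ravi, Rhea, and me are knights" — false. ✓
  Hollis (knave): "Hollis is a knight, and Caleb is a knave" — false. ✓
This is the unique consistent assignment.

Caleb is a knight, Ravi is a knight, Rhea is a knave, Tara is a knave, and Hollis is a knave.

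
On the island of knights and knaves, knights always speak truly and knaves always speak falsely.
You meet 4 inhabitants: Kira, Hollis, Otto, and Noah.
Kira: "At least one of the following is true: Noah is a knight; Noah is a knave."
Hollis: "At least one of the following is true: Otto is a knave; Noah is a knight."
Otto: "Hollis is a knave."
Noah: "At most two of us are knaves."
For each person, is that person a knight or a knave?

Kira is a knight, Hollis is a knight, Otto is a knave, and Noah is a knight.

Suppose Kira is a knave. Then Kira's statement "at least one of the following is true: Noah is a knight; Noah is a knave" would have to be false. Checking the 8 ways to assign the others, none is consistent with every speaker.
(For instance, with Hollis=knight, Otto=knave, Noah=knight, Kira's claim "at least one of the following is true: Noah is a knight; Noah is a knave" comes out true where it would need to be false.)
So Kira must be a knight, making "at least one of the following is true: Noah is a knight; Noah is a knave" true. Taking Kira=knight, Hollis=knight, Otto=knave, Noah=knight, each remaining statement checks out:
  Hollis (knight): "at least one of the following is true: Otto is a knave; Noah is a knight" — true. ✓
  Otto (knave): "Hollis is a knave" — false. ✓
  Noah (knight): "at most two of us are knaves" — true. ✓
This is the unique consistent assignment.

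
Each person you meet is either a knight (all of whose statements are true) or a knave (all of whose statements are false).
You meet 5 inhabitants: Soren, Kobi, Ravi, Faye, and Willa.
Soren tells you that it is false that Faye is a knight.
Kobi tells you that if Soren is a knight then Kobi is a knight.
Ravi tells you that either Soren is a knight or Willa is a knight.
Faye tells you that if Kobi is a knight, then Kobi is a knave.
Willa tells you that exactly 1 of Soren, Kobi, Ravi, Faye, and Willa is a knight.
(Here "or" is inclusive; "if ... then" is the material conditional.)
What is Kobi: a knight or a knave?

Kobi is a knight.

Consistent assignments: {Soren=knight, Kobi=knight, Ravi=knight, Faye=knave, Willa=knave}
In every consistent assignment, Kobi is a knight.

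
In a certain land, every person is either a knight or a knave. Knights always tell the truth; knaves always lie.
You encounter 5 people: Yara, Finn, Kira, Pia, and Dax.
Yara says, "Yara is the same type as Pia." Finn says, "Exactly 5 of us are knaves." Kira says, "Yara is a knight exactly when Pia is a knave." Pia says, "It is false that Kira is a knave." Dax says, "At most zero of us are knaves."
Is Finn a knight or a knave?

Consistent assignments: {Yara=knave, Finn=knave, Kira=knight, Pia=knight, Dax=knave}
In every consistent assignment, Finn is a knave.

Finn is a knave.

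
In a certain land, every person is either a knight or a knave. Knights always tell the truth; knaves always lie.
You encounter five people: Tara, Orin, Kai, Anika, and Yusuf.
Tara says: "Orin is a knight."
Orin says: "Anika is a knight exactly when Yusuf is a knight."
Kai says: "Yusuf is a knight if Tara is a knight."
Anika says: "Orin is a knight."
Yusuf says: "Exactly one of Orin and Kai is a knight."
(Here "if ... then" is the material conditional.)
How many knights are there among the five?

The unique consistent assignment is Tara=knave, Orin=knave, Kai=knight, Anika=knave, Yusuf=knight.
That has 2 knights.

2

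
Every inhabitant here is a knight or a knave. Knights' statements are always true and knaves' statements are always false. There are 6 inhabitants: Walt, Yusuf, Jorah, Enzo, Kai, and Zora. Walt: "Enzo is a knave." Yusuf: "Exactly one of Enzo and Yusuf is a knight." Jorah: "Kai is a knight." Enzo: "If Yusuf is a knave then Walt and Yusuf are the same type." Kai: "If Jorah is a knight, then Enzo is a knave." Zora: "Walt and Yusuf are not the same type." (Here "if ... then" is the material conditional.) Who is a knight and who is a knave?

Walt is a knight, Yusuf is a knave, Jorah is a knight, Enzo is a knave, Kai is a knight, and Zora is a knight.

As a knight, Walt's statement "Enzo is a knave" should be True; it is.
Yusuf is a knave; "exactly one of Enzo and Yusuf is a knight" is False, as required.
Jorah (knight): "Kai is a knight" — True. ✓
Enzo (knave): "if Yusuf is a knave then Walt and Yusuf are the same type" — False. ✓
Kai is a knight; "if Jorah is a knight, then Enzo is a knave" is True, as required.
As a knight, Zora's statement "Walt and Yusuf are not the same type" should be True; it is.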